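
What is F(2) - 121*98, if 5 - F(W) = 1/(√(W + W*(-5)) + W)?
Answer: (-11853*√2 + 23707*I/2)/(√2 - I) ≈ -11853.0 + 0.2357*I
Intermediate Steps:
F(W) = 5 - 1/(W + 2*√(-W)) (F(W) = 5 - 1/(√(W + W*(-5)) + W) = 5 - 1/(√(W - 5*W) + W) = 5 - 1/(√(-4*W) + W) = 5 - 1/(2*√(-W) + W) = 5 - 1/(W + 2*√(-W)))
F(2) - 121*98 = (-1 + 5*2 + 10*√(-1*2))/(2 + 2*√(-1*2)) - 121*98 = (-1 + 10 + 10*√(-2))/(2 + 2*√(-2)) - 11858 = (-1 + 10 + 10*(I*√2))/(2 + 2*(I*√2)) - 11858 = (-1 + 10 + 10*I*√2)/(2 + 2*I*√2) - 11858 = (9 + 10*I*√2)/(2 + 2*I*√2) - 11858 = -11858 + (9 + 10*I*√2)/(2 + 2*I*√2)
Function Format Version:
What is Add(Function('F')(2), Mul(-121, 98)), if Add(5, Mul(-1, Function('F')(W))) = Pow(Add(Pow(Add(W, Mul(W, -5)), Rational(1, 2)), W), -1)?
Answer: Mul(Pow(Add(Pow(2, Rational(1, 2)), Mul(-1, I)), -1), Add(Mul(-11853, Pow(2, Rational(1, 2))), Mul(Rational(23707, 2), I))) ≈ Add(-11853., Mul(0.23570, I))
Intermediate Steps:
Function('F')(W) = Add(5, Mul(-1, Pow(Add(W, Mul(2, Pow(Mul(-1, W), Rational(1, 2)))), -1))) (Function('F')(W) = Add(5, Mul(-1, Pow(Add(Pow(Add(W, Mul(W, -5)), Rational(1, 2)), W), -1))) = Add(5, Mul(-1, Pow(Add(Pow(Add(W, Mul(-5, W)), Rational(1, 2)), W), -1))) = Add(5, Mul(-1, Pow(Add(Pow(Mul(-4, W), Rational(1, 2)), W), -1))) = Add(5, Mul(-1, Pow(Add(Mul(2, Pow(Mul(-1, W), Rational(1, 2))), W), -1))) = Add(5, Mul(-1, Pow(Add(W, Mul(2, Pow(Mul(-1, W), Rational(1, 2)))), -1))))
Add(Function('F')(2), Mul(-121, 98)) = Add(Mul(Pow(Add(2, Mul(2, Pow(Mul(-1, 2), Rational(1, 2)))), -1), Add(-1, Mul(5, 2), Mul(10, Pow(Mul(-1, 2), Rational(1, 2))))), Mul(-121, 98)) = Add(Mul(Pow(Add(2, Mul(2, Pow(-2, Rational(1, 2)))), -1), Add(-1, 10, Mul(10, Pow(-2, Rational(1, 2))))), -11858) = Add(Mul(Pow(Add(2, Mul(2, Mul(I, Pow(2, Rational(1, 2))))), -1), Add(-1, 10, Mul(10, Mul(I, Pow(2, Rational(1, 2)))))), -11858) = Add(Mul(Pow(Add(2, Mul(2, I, Pow(2, Rational(1, 2)))), -1), Add(-1, 10, Mul(10, I, Pow(2, Rational(1, 2))))), -11858) = Add(Mul(Pow(Add(2, Mul(2, I, Pow(2, Rational(1, 2)))), -1), Add(9, Mul(10, I, Pow(2, Rational(1, 2))))), -11858) = Add(-11858, Mul(Pow(Add(2, Mul(2, I, Pow(2, Rational(1, 2)))), -1), Add(9, Mul(10, I, Pow(2, Rational(1, 2))))))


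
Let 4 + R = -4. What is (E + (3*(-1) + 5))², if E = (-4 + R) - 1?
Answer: 121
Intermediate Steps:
R = -8 (R = -4 - 4 = -8)
E = -13 (E = (-4 - 8) - 1 = -12 - 1 = -13)
(E + (3*(-1) + 5))² = (-13 + (3*(-1) + 5))² = (-13 + (-3 + 5))² = (-13 + 2)² = (-11)² = 121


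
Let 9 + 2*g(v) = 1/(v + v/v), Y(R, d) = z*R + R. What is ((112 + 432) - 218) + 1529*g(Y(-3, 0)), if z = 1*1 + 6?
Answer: -151518/23 ≈ -6587.7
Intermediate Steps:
z = 7 (z = 1 + 6 = 7)
Y(R, d) = 8*R (Y(R, d) = 7*R + R = 8*R)
g(v) = -9/2 + 1/(2*(1 + v)) (g(v) = -9/2 + 1/(2*(v + v/v)) = -9/2 + 1/(2*(v + 1)) = -9/2 + 1/(2*(1 + v)))
((112 + 432) - 218) + 1529*g(Y(-3, 0)) = ((112 + 432) - 218) + 1529*((-8 - 72*(-3))/(2*(1 + 8*(-3)))) = (544 - 218) + 1529*((-8 - 9*(-24))/(2*(1 - 24))) = 326 + 1529*((½)*(-8 + 216)/(-23)) = 326 + 1529*((½)*(-1/23)*208) = 326 + 1529*(-104/23) = 326 - 159016/23 = -151518/23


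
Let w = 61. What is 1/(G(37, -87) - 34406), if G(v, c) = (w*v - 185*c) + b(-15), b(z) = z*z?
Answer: -1/15829 ≈ -6.3175e-5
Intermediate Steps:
b(z) = z²
G(v, c) = 225 - 185*c + 61*v (G(v, c) = (61*v - 185*c) + (-15)² = (-185*c + 61*v) + 225 = 225 - 185*c + 61*v)
1/(G(37, -87) - 34406) = 1/((225 - 185*(-87) + 61*37) - 34406) = 1/((225 + 16095 + 2257) - 34406) = 1/(18577 - 34406) = 1/(-15829) = -1/15829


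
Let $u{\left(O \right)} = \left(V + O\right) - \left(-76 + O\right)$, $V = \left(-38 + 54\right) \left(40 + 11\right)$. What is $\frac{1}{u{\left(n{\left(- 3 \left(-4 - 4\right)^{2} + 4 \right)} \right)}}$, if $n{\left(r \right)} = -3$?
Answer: $\frac{1}{892} \approx 0.0011211$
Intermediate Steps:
$V = 816$ ($V = 16 \cdot 51 = 816$)
$u{\left(O \right)} = 892$ ($u{\left(O \right)} = \left(816 + O\right) - \left(-76 + O\right) = 892$)
$\frac{1}{u{\left(n{\left(- 3 \left(-4 - 4\right)^{2} + 4 \right)} \right)}} = \frac{1}{892}$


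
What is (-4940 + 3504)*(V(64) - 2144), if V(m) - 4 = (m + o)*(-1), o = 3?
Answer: 3169252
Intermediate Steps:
V(m) = 1 - m (V(m) = 4 + (m + 3)*(-1) = 4 + (3 + m)*(-1) = 4 + (-3 - m) = 1 - m)
(-4940 + 3504)*(V(64) - 2144) = (-4940 + 3504)*((1 - 1*64) - 2144) = -1436*((1 - 64) - 2144) = -1436*(-63 - 2144) = -1436*(-2207) = 3169252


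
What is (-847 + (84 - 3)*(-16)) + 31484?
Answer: 29341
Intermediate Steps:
(-847 + (84 - 3)*(-16)) + 31484 = (-847 + 81*(-16)) + 31484 = (-847 - 1296) + 31484 = -2143 + 31484 = 29341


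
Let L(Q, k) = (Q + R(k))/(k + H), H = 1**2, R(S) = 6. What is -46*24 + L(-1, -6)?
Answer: -1105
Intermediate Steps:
H = 1
L(Q, k) = (6 + Q)/(1 + k) (L(Q, k) = (Q + 6)/(k + 1) = (6 + Q)/(1 + k))
-46*24 + L(-1, -6) = -46*24 + (6 - 1)/(1 - 6) = -1104 + 5/(-5) = -1104 - 1/5*5 = -1104 - 1 = -1105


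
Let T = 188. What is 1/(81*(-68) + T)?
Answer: -1/5320 ≈ -0.00018797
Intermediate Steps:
1/(81*(-68) + T) = 1/(81*(-68) + 188) = 1/(-5508 + 188) = 1/(-5320) = -1/5320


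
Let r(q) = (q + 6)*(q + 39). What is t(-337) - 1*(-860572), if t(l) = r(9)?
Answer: 861292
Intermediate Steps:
r(q) = (6 + q)*(39 + q)
t(l) = 720 (t(l) = 234 + 9² + 45*9 = 234 + 81 + 405 = 720)
t(-337) - 1*(-860572) = 720 - 1*(-860572) = 720 + 860572 = 861292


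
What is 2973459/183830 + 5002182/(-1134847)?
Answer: 2454869908713/208618924010 ≈ 11.767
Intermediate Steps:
2973459/183830 + 5002182/(-1134847) = 2973459*(1/183830) + 5002182*(-1/1134847) = 2973459/183830 - 5002182/1134847 = 2454869908713/208618924010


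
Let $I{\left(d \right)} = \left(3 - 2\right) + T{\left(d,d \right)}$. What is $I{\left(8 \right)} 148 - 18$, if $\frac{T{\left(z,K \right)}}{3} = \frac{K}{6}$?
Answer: $722$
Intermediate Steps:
$T{\left(z,K \right)} = \frac{K}{2}$ ($T{\left(z,K \right)} = 3 \frac{K}{6} = \frac{K}{2}$)
$I{\left(d \right)} = 1 + \frac{d}{2}$ ($I{\left(d \right)} = \left(3 - 2\right) + \frac{d}{2} = 1 + \frac{d}{2}$)
$I{\left(8 \right)} 148 - 18 = \left(1 + \frac{1}{2} \cdot 8\right) 148 - 18 = \left(1 + 4\right) 148 - 18 = 5 \cdot 148 - 18 = 740 - 18 = 722$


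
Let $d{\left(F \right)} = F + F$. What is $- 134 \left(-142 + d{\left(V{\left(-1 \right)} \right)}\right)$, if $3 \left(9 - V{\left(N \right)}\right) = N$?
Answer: $\frac{49580}{3} \approx 16527.0$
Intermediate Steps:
$V{\left(N \right)} = 9 - \frac{N}{3}$
$d{\left(F \right)} = 2 F$
$- 134 \left(-142 + d{\left(V{\left(-1 \right)} \right)}\right) = - 134 \left(-142 + 2 \left(9 - - \frac{1}{3}\right)\right) = - 134 \left(-142 + 2 \left(9 + \frac{1}{3}\right)\right) = - 134 \left(-142 + 2 \cdot \frac{28}{3}\right) = - 134 \left(-142 + \frac{56}{3}\right) = \left(-134\right) \left(- \frac{370}{3}\right) = \frac{49580}{3}$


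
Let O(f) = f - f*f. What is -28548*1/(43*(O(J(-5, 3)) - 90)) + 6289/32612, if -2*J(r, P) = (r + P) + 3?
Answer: 1274064835/169680236 ≈ 7.5086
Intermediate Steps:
J(r, P) = -3/2 - P/2 - r/2 (J(r, P) = -((r + P) + 3)/2 = -((P + r) + 3)/2 = -(3 + P + r)/2 = -3/2 - P/2 - r/2)
O(f) = f - f²
-28548*1/(43*(O(J(-5, 3)) - 90)) + 6289/32612 = -28548*1/(43*((-3/2 - ½*3 - ½*(-5))*(1 - (-3/2 - ½*3 - ½*(-5))) - 90)) + 6289/32612 = -28548*1/(43*((-3/2 - 3/2 + 5/2)*(1 - (-3/2 - 3/2 + 5/2)) - 90)) + 6289*(1/32612) = -28548*1/(43*(-(1 - 1*(-½))/2 - 90)) + 6289/32612 = -28548*1/(43*(-(1 + ½)/2 - 90)) + 6289/32612 = -28548*1/(43*(-½*3/2 - 90)) + 6289/32612 = -28548*1/(43*(-¾ - 90)) + 6289/32612 = -28548/((-363/4*43)) + 6289/32612 = -28548/(-15609/4) + 6289/32612 = -28548*(-4/15609) + 6289/32612 = 38064/5203 + 6289/32612 = 1274064835/169680236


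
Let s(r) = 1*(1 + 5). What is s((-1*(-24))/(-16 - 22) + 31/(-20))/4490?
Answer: 3/2245 ≈ 0.0013363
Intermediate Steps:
s(r) = 6 (s(r) = 1*6 = 6)
s((-1*(-24))/(-16 - 22) + 31/(-20))/4490 = 6/4490 = 6*(1/4490) = 3/2245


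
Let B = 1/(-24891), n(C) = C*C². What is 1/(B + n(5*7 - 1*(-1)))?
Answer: 24891/1161314495 ≈ 2.1433e-5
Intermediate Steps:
n(C) = C³
B = -1/24891 ≈ -4.0175e-5
1/(B + n(5*7 - 1*(-1))) = 1/(-1/24891 + (5*7 - 1*(-1))³) = 1/(-1/24891 + (35 + 1)³) = 1/(-1/24891 + 36³) = 1/(-1/24891 + 46656) = 1/(1161314495/24891) = 24891/1161314495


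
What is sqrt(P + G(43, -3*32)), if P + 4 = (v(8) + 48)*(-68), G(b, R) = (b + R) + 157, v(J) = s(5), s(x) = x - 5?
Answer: 2*I*sqrt(791) ≈ 56.249*I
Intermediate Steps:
s(x) = -5 + x
v(J) = 0 (v(J) = -5 + 5 = 0)
G(b, R) = 157 + R + b (G(b, R) = (R + b) + 157 = 157 + R + b)
P = -3268 (P = -4 + (0 + 48)*(-68) = -4 + 48*(-68) = -4 - 3264 = -3268)
sqrt(P + G(43, -3*32)) = sqrt(-3268 + (157 - 3*32 + 43)) = sqrt(-3268 + (157 - 96 + 43)) = sqrt(-3268 + 104) = sqrt(-3164) = 2*I*sqrt(791)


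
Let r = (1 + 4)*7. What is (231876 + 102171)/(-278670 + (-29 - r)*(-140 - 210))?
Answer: -47721/36610 ≈ -1.3035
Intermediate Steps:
r = 35 (r = 5*7 = 35)
(231876 + 102171)/(-278670 + (-29 - r)*(-140 - 210)) = (231876 + 102171)/(-278670 + (-29 - 1*35)*(-140 - 210)) = 334047/(-278670 + (-29 - 35)*(-350)) = 334047/(-278670 - 64*(-350)) = 334047/(-278670 + 22400) = 334047/(-256270) = 334047*(-1/256270) = -47721/36610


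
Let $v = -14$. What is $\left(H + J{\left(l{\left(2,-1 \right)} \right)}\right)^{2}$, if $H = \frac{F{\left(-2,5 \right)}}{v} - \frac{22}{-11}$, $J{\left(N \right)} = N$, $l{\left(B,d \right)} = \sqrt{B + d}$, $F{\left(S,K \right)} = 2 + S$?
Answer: $9$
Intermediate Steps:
$H = 2$ ($H = \frac{2 - 2}{-14} - \frac{22}{-11} = 0 \left(- \frac{1}{14}\right) - -2 = 0 + 2 = 2$)
$\left(H + J{\left(l{\left(2,-1 \right)} \right)}\right)^{2} = \left(2 + \sqrt{2 - 1}\right)^{2} = \left(2 + \sqrt{1}\right)^{2} = \left(2 + 1\right)^{2} = 3^{2} = 9$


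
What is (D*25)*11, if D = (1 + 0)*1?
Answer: 275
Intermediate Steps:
D = 1 (D = 1*1 = 1)
(D*25)*11 = (1*25)*11 = 25*11 = 275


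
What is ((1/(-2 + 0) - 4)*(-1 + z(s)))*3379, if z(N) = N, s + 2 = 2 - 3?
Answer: 60822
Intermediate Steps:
s = -3 (s = -2 + (2 - 3) = -2 - 1 = -3)
((1/(-2 + 0) - 4)*(-1 + z(s)))*3379 = ((1/(-2 + 0) - 4)*(-1 - 3))*3379 = ((1/(-2) - 4)*(-4))*3379 = ((-½ - 4)*(-4))*3379 = -9/2*(-4)*3379 = 18*3379 = 60822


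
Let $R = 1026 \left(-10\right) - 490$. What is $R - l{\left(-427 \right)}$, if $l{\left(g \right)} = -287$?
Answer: $-10463$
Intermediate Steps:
$R = -10750$ ($R = -10260 - 490 = -10750$)
$R - l{\left(-427 \right)} = -10750 - -287 = -10750 + 287 = -10463$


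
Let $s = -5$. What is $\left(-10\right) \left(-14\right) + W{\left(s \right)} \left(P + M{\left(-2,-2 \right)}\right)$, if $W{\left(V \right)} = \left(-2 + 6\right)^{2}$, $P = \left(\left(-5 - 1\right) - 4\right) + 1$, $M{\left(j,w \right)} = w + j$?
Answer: $-68$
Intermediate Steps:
$M{\left(j,w \right)} = j + w$
$P = -9$ ($P = \left(-6 - 4\right) + 1 = -10 + 1 = -9$)
$W{\left(V \right)} = 16$ ($W{\left(V \right)} = 4^{2} = 16$)
$\left(-10\right) \left(-14\right) + W{\left(s \right)} \left(P + M{\left(-2,-2 \right)}\right) = \left(-10\right) \left(-14\right) + 16 \left(-9 - 4\right) = 140 + 16 \left(-9 - 4\right) = 140 + 16 \left(-13\right) = 140 - 208 = -68$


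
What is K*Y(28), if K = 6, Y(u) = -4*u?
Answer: -672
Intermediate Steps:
K*Y(28) = 6*(-4*28) = 6*(-112) = -672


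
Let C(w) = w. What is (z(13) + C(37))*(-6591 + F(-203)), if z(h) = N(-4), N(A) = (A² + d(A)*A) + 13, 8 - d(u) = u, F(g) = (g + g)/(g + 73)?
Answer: -7707816/65 ≈ -1.1858e+5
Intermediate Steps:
F(g) = 2*g/(73 + g) (F(g) = (2*g)/(73 + g) = 2*g/(73 + g))
d(u) = 8 - u
N(A) = 13 + A² + A*(8 - A) (N(A) = (A² + (8 - A)*A) + 13 = (A² + A*(8 - A)) + 13 = 13 + A² + A*(8 - A))
z(h) = -19 (z(h) = 13 + 8*(-4) = 13 - 32 = -19)
(z(13) + C(37))*(-6591 + F(-203)) = (-19 + 37)*(-6591 + 2*(-203)/(73 - 203)) = 18*(-6591 + 2*(-203)/(-130)) = 18*(-6591 + 2*(-203)*(-1/130)) = 18*(-6591 + 203/65) = 18*(-428212/65) = -7707816/65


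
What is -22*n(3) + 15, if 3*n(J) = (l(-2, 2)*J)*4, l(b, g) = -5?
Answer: 455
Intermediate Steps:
n(J) = -20*J/3 (n(J) = (-5*J*4)/3 = (-20*J)/3 = -20*J/3)
-22*n(3) + 15 = -(-440)*3/3 + 15 = -22*(-20) + 15 = 440 + 15 = 455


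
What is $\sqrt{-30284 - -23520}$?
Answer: $2 i \sqrt{1691} \approx 82.244 i$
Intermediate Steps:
$\sqrt{-30284 - -23520} = \sqrt{-30284 + 23520} = \sqrt{-6764} = 2 i \sqrt{1691}$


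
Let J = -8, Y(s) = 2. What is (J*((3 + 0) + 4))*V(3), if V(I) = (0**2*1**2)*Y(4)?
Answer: 0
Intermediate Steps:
V(I) = 0 (V(I) = (0**2*1**2)*2 = (0*1)*2 = 0*2 = 0)
(J*((3 + 0) + 4))*V(3) = -8*((3 + 0) + 4)*0 = -8*(3 + 4)*0 = -8*7*0 = -56*0 = 0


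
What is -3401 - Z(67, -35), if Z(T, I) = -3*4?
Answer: -3389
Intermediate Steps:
Z(T, I) = -12
-3401 - Z(67, -35) = -3401 - 1*(-12) = -3401 + 12 = -3389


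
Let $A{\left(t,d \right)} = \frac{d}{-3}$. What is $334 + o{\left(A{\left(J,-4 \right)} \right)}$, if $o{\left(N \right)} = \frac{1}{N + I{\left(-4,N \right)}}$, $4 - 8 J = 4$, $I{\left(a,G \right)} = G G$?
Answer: $\frac{9361}{28} \approx 334.32$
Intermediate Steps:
$I{\left(a,G \right)} = G^{2}$
$J = 0$ ($J = \frac{1}{2} - \frac{1}{2} = 0$)
$A{\left(t,d \right)} = - \frac{d}{3}$ ($A{\left(t,d \right)} = d \left(- \frac{1}{3}\right) = - \frac{d}{3}$)
$o{\left(N \right)} = \frac{1}{N + N^{2}}$
$334 + o{\left(A{\left(J,-4 \right)} \right)} = 334 + \frac{1}{\left(- \frac{1}{3}\right) \left(-4\right) \left(1 - - \frac{4}{3}\right)} = 334 + \frac{1}{\frac{4}{3} \left(1 + \frac{4}{3}\right)} = 334 + \frac{3}{4 \cdot \frac{7}{3}} = 334 + \frac{3}{4} \cdot \frac{3}{7} = 334 + \frac{9}{28} = \frac{9361}{28}$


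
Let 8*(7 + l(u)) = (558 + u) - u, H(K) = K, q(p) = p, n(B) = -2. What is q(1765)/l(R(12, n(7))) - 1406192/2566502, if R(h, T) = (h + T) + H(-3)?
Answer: 8883274964/322096001 ≈ 27.580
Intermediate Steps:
R(h, T) = -3 + T + h (R(h, T) = (h + T) - 3 = (T + h) - 3 = -3 + T + h)
l(u) = 251/4 (l(u) = -7 + ((558 + u) - u)/8 = -7 + (⅛)*558 = -7 + 279/4 = 251/4)
q(1765)/l(R(12, n(7))) - 1406192/2566502 = 1765/(251/4) - 1406192/2566502 = 1765*(4/251) - 1406192*1/2566502 = 7060/251 - 703096/1283251 = 8883274964/322096001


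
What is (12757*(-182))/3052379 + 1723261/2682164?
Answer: -967332951017/8186981068156 ≈ -0.11816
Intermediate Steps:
(12757*(-182))/3052379 + 1723261/2682164 = -2321774*1/3052379 + 1723261*(1/2682164) = -2321774/3052379 + 1723261/2682164 = -967332951017/8186981068156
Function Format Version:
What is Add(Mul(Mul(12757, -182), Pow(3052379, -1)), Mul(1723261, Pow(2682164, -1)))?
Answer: Rational(-967332951017, 8186981068156) ≈ -0.11816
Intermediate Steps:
Add(Mul(Mul(12757, -182), Pow(3052379, -1)), Mul(1723261, Pow(2682164, -1))) = Add(Mul(-2321774, Rational(1, 3052379)), Mul(1723261, Rational(1, 2682164))) = Add(Rational(-2321774, 3052379), Rational(1723261, 2682164)) = Rational(-967332951017, 8186981068156)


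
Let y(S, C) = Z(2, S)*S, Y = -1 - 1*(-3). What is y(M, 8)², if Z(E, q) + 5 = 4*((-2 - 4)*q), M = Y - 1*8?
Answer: 695556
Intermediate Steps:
Y = 2 (Y = -1 + 3 = 2)
M = -6 (M = 2 - 1*8 = 2 - 8 = -6)
Z(E, q) = -5 - 24*q (Z(E, q) = -5 + 4*((-2 - 4)*q) = -5 + 4*(-6*q) = -5 - 24*q)
y(S, C) = S*(-5 - 24*S) (y(S, C) = (-5 - 24*S)*S = S*(-5 - 24*S))
y(M, 8)² = (-1*(-6)*(5 + 24*(-6)))² = (-1*(-6)*(5 - 144))² = (-1*(-6)*(-139))² = (-834)² = 695556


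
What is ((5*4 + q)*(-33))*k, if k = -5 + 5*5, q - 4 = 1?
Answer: -16500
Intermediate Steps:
q = 5 (q = 4 + 1 = 5)
k = 20 (k = -5 + 25 = 20)
((5*4 + q)*(-33))*k = ((5*4 + 5)*(-33))*20 = ((20 + 5)*(-33))*20 = (25*(-33))*20 = -825*20 = -16500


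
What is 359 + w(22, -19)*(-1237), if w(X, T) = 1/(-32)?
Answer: 12725/32 ≈ 397.66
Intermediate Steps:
w(X, T) = -1/32
359 + w(22, -19)*(-1237) = 359 - 1/32*(-1237) = 359 + 1237/32 = 12725/32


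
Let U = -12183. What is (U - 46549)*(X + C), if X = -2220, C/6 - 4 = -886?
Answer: 441194784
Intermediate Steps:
C = -5292 (C = 24 + 6*(-886) = 24 - 5316 = -5292)
(U - 46549)*(X + C) = (-12183 - 46549)*(-2220 - 5292) = -58732*(-7512) = 441194784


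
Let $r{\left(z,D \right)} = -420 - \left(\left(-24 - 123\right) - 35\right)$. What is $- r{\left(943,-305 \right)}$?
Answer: $238$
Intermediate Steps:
$r{\left(z,D \right)} = -238$ ($r{\left(z,D \right)} = -420 - \left(-147 - 35\right) = -420 - -182 = -420 + 182 = -238$)
$- r{\left(943,-305 \right)} = \left(-1\right) \left(-238\right) = 238$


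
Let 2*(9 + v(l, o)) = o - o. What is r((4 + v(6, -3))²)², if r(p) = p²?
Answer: 390625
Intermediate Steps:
v(l, o) = -9 (v(l, o) = -9 + (o - o)/2 = -9 + (½)*0 = -9 + 0 = -9)
r((4 + v(6, -3))²)² = (((4 - 9)²)²)² = (((-5)²)²)² = (25²)² = 625² = 390625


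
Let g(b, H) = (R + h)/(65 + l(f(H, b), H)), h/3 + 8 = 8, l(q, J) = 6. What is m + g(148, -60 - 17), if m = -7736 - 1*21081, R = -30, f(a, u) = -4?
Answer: -2046037/71 ≈ -28817.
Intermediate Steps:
h = 0 (h = -24 + 3*8 = -24 + 24 = 0)
g(b, H) = -30/71 (g(b, H) = (-30 + 0)/(65 + 6) = -30/71)
m = -28817 (m = -7736 - 21081 = -28817)
m + g(148, -60 - 17) = -28817 - 30/71 = -2046037/71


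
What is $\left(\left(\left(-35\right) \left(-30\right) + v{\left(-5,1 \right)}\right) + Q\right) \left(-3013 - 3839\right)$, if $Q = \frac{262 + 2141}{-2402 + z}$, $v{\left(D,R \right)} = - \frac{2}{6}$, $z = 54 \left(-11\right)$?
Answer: $- \frac{5382928345}{749} \approx -7.1868 \cdot 10^{6}$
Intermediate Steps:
$z = -594$
$v{\left(D,R \right)} = - \frac{1}{3}$ ($v{\left(D,R \right)} = \left(-2\right) \frac{1}{6} = - \frac{1}{3}$)
$Q = - \frac{2403}{2996}$ ($Q = \frac{262 + 2141}{-2402 - 594} = \frac{2403}{-2996} = 2403 \left(- \frac{1}{2996}\right) = - \frac{2403}{2996} \approx -0.80207$)
$\left(\left(\left(-35\right) \left(-30\right) + v{\left(-5,1 \right)}\right) + Q\right) \left(-3013 - 3839\right) = \left(\left(\left(-35\right) \left(-30\right) - \frac{1}{3}\right) - \frac{2403}{2996}\right) \left(-3013 - 3839\right) = \left(\left(1050 - \frac{1}{3}\right) - \frac{2403}{2996}\right) \left(-6852\right) = \left(\frac{3149}{3} - \frac{2403}{2996}\right) \left(-6852\right) = \frac{9427195}{8988} \left(-6852\right) = - \frac{5382928345}{749}$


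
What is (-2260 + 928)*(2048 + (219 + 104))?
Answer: -3158172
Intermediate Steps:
(-2260 + 928)*(2048 + (219 + 104)) = -1332*(2048 + 323) = -1332*2371 = -3158172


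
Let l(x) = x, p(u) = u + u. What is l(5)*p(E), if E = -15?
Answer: -150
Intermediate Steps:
p(u) = 2*u
l(5)*p(E) = 5*(2*(-15)) = 5*(-30) = -150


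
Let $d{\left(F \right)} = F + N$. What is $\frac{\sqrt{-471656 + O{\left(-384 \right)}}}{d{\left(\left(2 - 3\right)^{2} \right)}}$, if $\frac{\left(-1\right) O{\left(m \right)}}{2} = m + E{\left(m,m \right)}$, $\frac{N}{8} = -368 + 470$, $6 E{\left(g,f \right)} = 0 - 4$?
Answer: $\frac{2 i \sqrt{1059495}}{2451} \approx 0.83992 i$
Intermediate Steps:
$E{\left(g,f \right)} = - \frac{2}{3}$ ($E{\left(g,f \right)} = \frac{0 - 4}{6} = \frac{1}{6} \left(-4\right) = - \frac{2}{3}$)
$N = 816$ ($N = 8 \left(-368 + 470\right) = 8 \cdot 102 = 816$)
$d{\left(F \right)} = 816 + F$ ($d{\left(F \right)} = F + 816 = 816 + F$)
$O{\left(m \right)} = \frac{4}{3} - 2 m$ ($O{\left(m \right)} = - 2 \left(m - \frac{2}{3}\right) = - 2 \left(- \frac{2}{3} + m\right) = \frac{4}{3} - 2 m$)
$\frac{\sqrt{-471656 + O{\left(-384 \right)}}}{d{\left(\left(2 - 3\right)^{2} \right)}} = \frac{\sqrt{-471656 + \left(\frac{4}{3} - -768\right)}}{816 + \left(2 - 3\right)^{2}} = \frac{\sqrt{-471656 + \left(\frac{4}{3} + 768\right)}}{816 + \left(-1\right)^{2}} = \frac{\sqrt{-471656 + \frac{2308}{3}}}{816 + 1} = \frac{\sqrt{- \frac{1412660}{3}}}{817} = \frac{2 i \sqrt{1059495}}{3} \cdot \frac{1}{817} = \frac{2 i \sqrt{1059495}}{2451}$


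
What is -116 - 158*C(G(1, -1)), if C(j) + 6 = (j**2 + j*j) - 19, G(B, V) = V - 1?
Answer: 2570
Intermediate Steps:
G(B, V) = -1 + V
C(j) = -25 + 2*j**2 (C(j) = -6 + ((j**2 + j*j) - 19) = -6 + ((j**2 + j**2) - 19) = -6 + (2*j**2 - 19) = -6 + (-19 + 2*j**2) = -25 + 2*j**2)
-116 - 158*C(G(1, -1)) = -116 - 158*(-25 + 2*(-1 - 1)**2) = -116 - 158*(-25 + 2*(-2)**2) = -116 - 158*(-25 + 2*4) = -116 - 158*(-25 + 8) = -116 - 158*(-17) = -116 + 2686 = 2570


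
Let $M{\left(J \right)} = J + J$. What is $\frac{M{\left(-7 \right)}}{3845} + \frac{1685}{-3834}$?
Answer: $- \frac{6532501}{14741730} \approx -0.44313$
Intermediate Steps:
$M{\left(J \right)} = 2 J$
$\frac{M{\left(-7 \right)}}{3845} + \frac{1685}{-3834} = \frac{2 \left(-7\right)}{3845} + \frac{1685}{-3834} = \left(-14\right) \frac{1}{3845} + 1685 \left(- \frac{1}{3834}\right) = - \frac{14}{3845} - \frac{1685}{3834} = - \frac{6532501}{14741730}$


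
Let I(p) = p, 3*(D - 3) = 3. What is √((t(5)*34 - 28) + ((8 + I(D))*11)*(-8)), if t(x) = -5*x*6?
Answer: 2*I*√1546 ≈ 78.638*I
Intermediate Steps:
D = 4 (D = 3 + (⅓)*3 = 3 + 1 = 4)
t(x) = -30*x
√((t(5)*34 - 28) + ((8 + I(D))*11)*(-8)) = √((-30*5*34 - 28) + ((8 + 4)*11)*(-8)) = √((-150*34 - 28) + (12*11)*(-8)) = √((-5100 - 28) + 132*(-8)) = √(-5128 - 1056) = √(-6184) = 2*I*√1546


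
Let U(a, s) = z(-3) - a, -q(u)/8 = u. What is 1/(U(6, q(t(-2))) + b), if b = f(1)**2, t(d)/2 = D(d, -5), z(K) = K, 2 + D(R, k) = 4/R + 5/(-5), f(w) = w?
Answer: -1/8 ≈ -0.12500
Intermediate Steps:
D(R, k) = -3 + 4/R (D(R, k) = -2 + (4/R + 5/(-5)) = -2 + (4/R + 5*(-1/5)) = -2 + (4/R - 1) = -2 + (-1 + 4/R) = -3 + 4/R)
t(d) = -6 + 8/d (t(d) = 2*(-3 + 4/d) = -6 + 8/d)
q(u) = -8*u
U(a, s) = -3 - a
b = 1 (b = 1**2 = 1)
1/(U(6, q(t(-2))) + b) = 1/((-3 - 1*6) + 1) = 1/((-3 - 6) + 1) = 1/(-9 + 1) = 1/(-8) = -1/8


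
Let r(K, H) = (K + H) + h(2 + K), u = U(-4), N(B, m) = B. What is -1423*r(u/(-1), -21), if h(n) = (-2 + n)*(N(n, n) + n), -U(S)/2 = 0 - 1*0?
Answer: 29883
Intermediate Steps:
U(S) = 0 (U(S) = -2*(0 - 1*0) = -2*(0 + 0) = -2*0 = 0)
h(n) = 2*n*(-2 + n) (h(n) = (-2 + n)*(n + n) = (-2 + n)*(2*n) = 2*n*(-2 + n))
u = 0
r(K, H) = H + K + 2*K*(2 + K) (r(K, H) = (K + H) + 2*(2 + K)*(-2 + (2 + K)) = (H + K) + 2*(2 + K)*K = (H + K) + 2*K*(2 + K) = H + K + 2*K*(2 + K))
-1423*r(u/(-1), -21) = -1423*(-21 + 2*(0/(-1))² + 5*(0/(-1))) = -1423*(-21 + 2*(0*(-1))² + 5*(0*(-1))) = -1423*(-21 + 2*0² + 5*0) = -1423*(-21 + 2*0 + 0) = -1423*(-21 + 0 + 0) = -1423*(-21) = 29883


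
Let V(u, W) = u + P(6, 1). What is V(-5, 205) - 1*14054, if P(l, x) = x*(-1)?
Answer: -14060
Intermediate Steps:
P(l, x) = -x
V(u, W) = -1 + u (V(u, W) = u - 1*1 = u - 1 = -1 + u)
V(-5, 205) - 1*14054 = (-1 - 5) - 1*14054 = -6 - 14054 = -14060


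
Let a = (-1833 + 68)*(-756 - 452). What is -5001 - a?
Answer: -2137121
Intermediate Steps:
a = 2132120 (a = -1765*(-1208) = 2132120)
-5001 - a = -5001 - 1*2132120 = -5001 - 2132120 = -2137121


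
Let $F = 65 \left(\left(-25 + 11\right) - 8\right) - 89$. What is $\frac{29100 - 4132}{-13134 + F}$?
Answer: $- \frac{24968}{14653} \approx -1.704$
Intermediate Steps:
$F = -1519$ ($F = 65 \left(-14 - 8\right) - 89 = 65 \left(-22\right) - 89 = -1430 - 89 = -1519$)
$\frac{29100 - 4132}{-13134 + F} = \frac{29100 - 4132}{-13134 - 1519} = \frac{24968}{-14653} = 24968 \left(- \frac{1}{14653}\right) = - \frac{24968}{14653}$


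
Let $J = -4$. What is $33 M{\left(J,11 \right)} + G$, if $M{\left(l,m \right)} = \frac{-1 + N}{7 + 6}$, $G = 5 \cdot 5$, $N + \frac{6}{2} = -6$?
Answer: $- \frac{5}{13} \approx -0.38462$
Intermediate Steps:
$N = -9$ ($N = -3 - 6 = -9$)
$G = 25$
$M{\left(l,m \right)} = - \frac{10}{13}$ ($M{\left(l,m \right)} = \frac{-1 - 9}{7 + 6} = - \frac{10}{13}$)
$33 M{\left(J,11 \right)} + G = 33 \left(- \frac{10}{13}\right) + 25 = - \frac{330}{13} + 25 = - \frac{5}{13}$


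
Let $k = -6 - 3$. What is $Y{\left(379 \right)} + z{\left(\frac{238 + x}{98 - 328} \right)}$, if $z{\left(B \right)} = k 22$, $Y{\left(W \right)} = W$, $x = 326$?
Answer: $181$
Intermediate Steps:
$k = -9$
$z{\left(B \right)} = -198$ ($z{\left(B \right)} = \left(-9\right) 22 = -198$)
$Y{\left(379 \right)} + z{\left(\frac{238 + x}{98 - 328} \right)} = 379 - 198 = 181$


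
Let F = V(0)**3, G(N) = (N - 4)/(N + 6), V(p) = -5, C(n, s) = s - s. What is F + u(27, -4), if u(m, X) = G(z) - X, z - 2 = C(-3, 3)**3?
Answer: -485/4 ≈ -121.25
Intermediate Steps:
C(n, s) = 0
z = 2 (z = 2 + 0**3 = 2 + 0 = 2)
G(N) = (-4 + N)/(6 + N)
F = -125 (F = (-5)**3 = -125)
u(m, X) = -1/4 - X (u(m, X) = (-4 + 2)/(6 + 2) - X = -2/8 - X = (1/8)*(-2) - X = -1/4 - X)
F + u(27, -4) = -125 + (-1/4 - 1*(-4)) = -125 + (-1/4 + 4) = -125 + 15/4 = -485/4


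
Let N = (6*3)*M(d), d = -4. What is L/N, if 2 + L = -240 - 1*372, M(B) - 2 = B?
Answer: 307/18 ≈ 17.056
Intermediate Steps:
M(B) = 2 + B
L = -614 (L = -2 + (-240 - 1*372) = -2 + (-240 - 372) = -2 - 612 = -614)
N = -36 (N = (6*3)*(2 - 4) = 18*(-2) = -36)
L/N = -614/(-36) = -614*(-1/36) = 307/18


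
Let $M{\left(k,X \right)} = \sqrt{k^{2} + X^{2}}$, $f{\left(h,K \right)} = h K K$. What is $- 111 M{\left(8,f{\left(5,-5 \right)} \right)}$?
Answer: $- 111 \sqrt{15689} \approx -13903.0$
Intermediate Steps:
$f{\left(h,K \right)} = h K^{2}$ ($f{\left(h,K \right)} = K h K = h K^{2}$)
$M{\left(k,X \right)} = \sqrt{X^{2} + k^{2}}$
$- 111 M{\left(8,f{\left(5,-5 \right)} \right)} = - 111 \sqrt{\left(5 \left(-5\right)^{2}\right)^{2} + 8^{2}} = - 111 \sqrt{\left(5 \cdot 25\right)^{2} + 64} = - 111 \sqrt{125^{2} + 64} = - 111 \sqrt{15625 + 64} = - 111 \sqrt{15689}$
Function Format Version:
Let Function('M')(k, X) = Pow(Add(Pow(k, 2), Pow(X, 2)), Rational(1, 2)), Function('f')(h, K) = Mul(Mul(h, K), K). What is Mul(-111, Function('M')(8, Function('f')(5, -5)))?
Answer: Mul(-111, Pow(15689, Rational(1, 2))) ≈ -13903.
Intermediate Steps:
Function('f')(h, K) = Mul(h, Pow(K, 2)) (Function('f')(h, K) = Mul(Mul(K, h), K) = Mul(h, Pow(K, 2)))
Function('M')(k, X) = Pow(Add(Pow(X, 2), Pow(k, 2)), Rational(1, 2))
Mul(-111, Function('M')(8, Function('f')(5, -5))) = Mul(-111, Pow(Add(Pow(Mul(5, Pow(-5, 2)), 2), Pow(8, 2)), Rational(1, 2))) = Mul(-111, Pow(Add(Pow(Mul(5, 25), 2), 64), Rational(1, 2))) = Mul(-111, Pow(Add(Pow(125, 2), 64), Rational(1, 2))) = Mul(-111, Pow(Add(15625, 64), Rational(1, 2))) = Mul(-111, Pow(15689, Rational(1, 2)))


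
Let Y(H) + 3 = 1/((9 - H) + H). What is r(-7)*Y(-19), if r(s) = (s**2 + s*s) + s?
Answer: -2366/9 ≈ -262.89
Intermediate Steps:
r(s) = s + 2*s**2 (r(s) = (s**2 + s**2) + s = 2*s**2 + s = s + 2*s**2)
Y(H) = -26/9 (Y(H) = -3 + 1/((9 - H) + H) = -3 + 1/9 = -26/9)
r(-7)*Y(-19) = -7*(1 + 2*(-7))*(-26/9) = -7*(1 - 14)*(-26/9) = -7*(-13)*(-26/9) = 91*(-26/9) = -2366/9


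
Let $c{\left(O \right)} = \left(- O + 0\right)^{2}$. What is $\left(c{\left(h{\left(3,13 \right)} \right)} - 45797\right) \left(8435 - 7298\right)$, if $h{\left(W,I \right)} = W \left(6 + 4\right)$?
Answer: $-51047889$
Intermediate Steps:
$h{\left(W,I \right)} = 10 W$ ($h{\left(W,I \right)} = W 10 = 10 W$)
$c{\left(O \right)} = O^{2}$ ($c{\left(O \right)} = \left(- O\right)^{2} = O^{2}$)
$\left(c{\left(h{\left(3,13 \right)} \right)} - 45797\right) \left(8435 - 7298\right) = \left(\left(10 \cdot 3\right)^{2} - 45797\right) \left(8435 - 7298\right) = \left(30^{2} - 45797\right) 1137 = \left(900 - 45797\right) 1137 = \left(-44897\right) 1137 = -51047889$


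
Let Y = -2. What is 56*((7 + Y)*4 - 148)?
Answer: -7168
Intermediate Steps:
56*((7 + Y)*4 - 148) = 56*((7 - 2)*4 - 148) = 56*(5*4 - 148) = 56*(20 - 148) = 56*(-128) = -7168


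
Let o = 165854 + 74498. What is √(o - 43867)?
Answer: √196485 ≈ 443.27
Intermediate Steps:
o = 240352
√(o - 43867) = √(240352 - 43867) = √196485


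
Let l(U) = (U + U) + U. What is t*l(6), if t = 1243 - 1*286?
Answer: 17226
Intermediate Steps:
t = 957 (t = 1243 - 286 = 957)
l(U) = 3*U (l(U) = 2*U + U = 3*U)
t*l(6) = 957*(3*6) = 957*18 = 17226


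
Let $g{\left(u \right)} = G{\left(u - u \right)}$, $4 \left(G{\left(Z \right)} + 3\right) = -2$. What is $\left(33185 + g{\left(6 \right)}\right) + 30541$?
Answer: $\frac{127445}{2} \approx 63723.0$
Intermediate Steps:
$G{\left(Z \right)} = - \frac{7}{2}$ ($G{\left(Z \right)} = -3 + \frac{1}{4} \left(-2\right) = -3 - \frac{1}{2} = - \frac{7}{2}$)
$g{\left(u \right)} = - \frac{7}{2}$
$\left(33185 + g{\left(6 \right)}\right) + 30541 = \left(33185 - \frac{7}{2}\right) + 30541 = \frac{66363}{2} + 30541 = \frac{127445}{2}$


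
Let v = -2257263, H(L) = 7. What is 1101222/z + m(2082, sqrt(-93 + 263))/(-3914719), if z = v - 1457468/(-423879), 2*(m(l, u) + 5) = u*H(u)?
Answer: -1827326855164322677/3745622421966610771 - 7*sqrt(170)/7829438 ≈ -0.48787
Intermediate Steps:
m(l, u) = -5 + 7*u/2 (m(l, u) = -5 + (u*7)/2 = -5 + (7*u)/2 = -5 + 7*u/2)
z = -956804925709/423879 (z = -2257263 - 1457468/(-423879) = -2257263 - 1457468*(-1/423879) = -2257263 + 1457468/423879 = -956804925709/423879 ≈ -2.2573e+6)
1101222/z + m(2082, sqrt(-93 + 263))/(-3914719) = 1101222/(-956804925709/423879) + (-5 + 7*sqrt(-93 + 263)/2)/(-3914719) = 1101222*(-423879/956804925709) + (-5 + 7*sqrt(170)/2)*(-1/3914719) = -466784880138/956804925709 + (5/3914719 - 7*sqrt(170)/7829438) = -1827326855164322677/3745622421966610771 - 7*sqrt(170)/7829438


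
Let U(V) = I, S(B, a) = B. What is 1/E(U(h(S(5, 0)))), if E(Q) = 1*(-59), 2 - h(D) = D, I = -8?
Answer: -1/59 ≈ -0.016949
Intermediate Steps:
h(D) = 2 - D
U(V) = -8
E(Q) = -59
1/E(U(h(S(5, 0)))) = 1/(-59) = -1/59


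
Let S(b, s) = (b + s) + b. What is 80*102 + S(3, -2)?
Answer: 8164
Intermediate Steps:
S(b, s) = s + 2*b
80*102 + S(3, -2) = 80*102 + (-2 + 2*3) = 8160 + (-2 + 6) = 8160 + 4 = 8164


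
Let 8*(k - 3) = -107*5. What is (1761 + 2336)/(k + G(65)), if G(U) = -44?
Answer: -32776/863 ≈ -37.979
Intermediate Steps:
k = -511/8 (k = 3 + (-107*5)/8 = 3 + (1/8)*(-535) = 3 - 535/8 = -511/8 ≈ -63.875)
(1761 + 2336)/(k + G(65)) = (1761 + 2336)/(-511/8 - 44) = 4097/(-863/8) = 4097*(-8/863) = -32776/863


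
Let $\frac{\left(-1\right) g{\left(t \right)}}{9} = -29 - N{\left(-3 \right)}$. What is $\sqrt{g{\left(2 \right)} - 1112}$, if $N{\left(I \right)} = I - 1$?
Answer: $i \sqrt{887} \approx 29.783 i$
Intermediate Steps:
$N{\left(I \right)} = -1 + I$
$g{\left(t \right)} = 225$ ($g{\left(t \right)} = - 9 \left(-29 - \left(-1 - 3\right)\right) = - 9 \left(-29 - -4\right) = - 9 \left(-29 + 4\right) = \left(-9\right) \left(-25\right) = 225$)
$\sqrt{g{\left(2 \right)} - 1112} = \sqrt{225 - 1112} = \sqrt{-887} = i \sqrt{887}$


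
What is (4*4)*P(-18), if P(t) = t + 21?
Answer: 48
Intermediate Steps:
P(t) = 21 + t
(4*4)*P(-18) = (4*4)*(21 - 18) = 16*3 = 48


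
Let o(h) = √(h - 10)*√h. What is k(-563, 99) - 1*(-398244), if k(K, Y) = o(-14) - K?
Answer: 398807 - 4*√21 ≈ 3.9879e+5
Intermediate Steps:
o(h) = √h*√(-10 + h) (o(h) = √(-10 + h)*√h = √h*√(-10 + h))
k(K, Y) = -K - 4*√21 (k(K, Y) = √(-14)*√(-10 - 14) - K = (I*√14)*√(-24) - K = (I*√14)*(2*I*√6) - K = -4*√21 - K = -K - 4*√21)
k(-563, 99) - 1*(-398244) = (-1*(-563) - 4*√21) - 1*(-398244) = (563 - 4*√21) + 398244 = 398807 - 4*√21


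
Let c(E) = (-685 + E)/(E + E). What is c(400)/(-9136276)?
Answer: 57/1461804160 ≈ 3.8993e-8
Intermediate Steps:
c(E) = (-685 + E)/(2*E) (c(E) = (-685 + E)/((2*E)) = (-685 + E)*(1/(2*E)) = (-685 + E)/(2*E))
c(400)/(-9136276) = ((1/2)*(-685 + 400)/400)/(-9136276) = ((1/2)*(1/400)*(-285))*(-1/9136276) = -57/160*(-1/9136276) = 57/1461804160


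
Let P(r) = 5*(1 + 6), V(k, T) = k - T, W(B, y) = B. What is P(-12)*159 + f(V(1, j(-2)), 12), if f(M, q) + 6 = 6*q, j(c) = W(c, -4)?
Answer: 5631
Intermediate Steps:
j(c) = c
P(r) = 35 (P(r) = 5*7 = 35)
f(M, q) = -6 + 6*q
P(-12)*159 + f(V(1, j(-2)), 12) = 35*159 + (-6 + 6*12) = 5565 + (-6 + 72) = 5565 + 66 = 5631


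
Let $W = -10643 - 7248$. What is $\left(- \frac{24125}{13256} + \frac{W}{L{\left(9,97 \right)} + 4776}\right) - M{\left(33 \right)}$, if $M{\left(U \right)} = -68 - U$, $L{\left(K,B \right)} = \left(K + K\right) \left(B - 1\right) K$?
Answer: $\frac{827771521}{8420874} \approx 98.3$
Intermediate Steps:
$W = -17891$ ($W = -10643 - 7248 = -17891$)
$L{\left(K,B \right)} = 2 K^{2} \left(-1 + B\right)$ ($L{\left(K,B \right)} = 2 K \left(-1 + B\right) K = 2 K^{2} \left(-1 + B\right)$)
$\left(- \frac{24125}{13256} + \frac{W}{L{\left(9,97 \right)} + 4776}\right) - M{\left(33 \right)} = \left(- \frac{24125}{13256} - \frac{17891}{2 \cdot 9^{2} \left(-1 + 97\right) + 4776}\right) - \left(-68 - 33\right) = \left(\left(-24125\right) \frac{1}{13256} - \frac{17891}{2 \cdot 81 \cdot 96 + 4776}\right) - \left(-68 - 33\right) = \left(- \frac{24125}{13256} - \frac{17891}{15552 + 4776}\right) - -101 = \left(- \frac{24125}{13256} - \frac{17891}{20328}\right) + 101 = - \frac{22736753}{8420874} + 101 = \frac{827771521}{8420874}$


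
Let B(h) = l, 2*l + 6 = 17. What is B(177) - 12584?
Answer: -25157/2 ≈ -12579.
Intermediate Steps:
l = 11/2 (l = -3 + (½)*17 = -3 + 17/2 = 11/2 ≈ 5.5000)
B(h) = 11/2
B(177) - 12584 = 11/2 - 12584 = -25157/2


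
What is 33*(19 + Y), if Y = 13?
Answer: 1056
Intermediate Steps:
33*(19 + Y) = 33*(19 + 13) = 33*32 = 1056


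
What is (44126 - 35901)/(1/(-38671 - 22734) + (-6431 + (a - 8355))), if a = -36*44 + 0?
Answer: -505056125/1005199851 ≈ -0.50244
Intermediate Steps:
a = -1584 (a = -1584 + 0 = -1584)
(44126 - 35901)/(1/(-38671 - 22734) + (-6431 + (a - 8355))) = (44126 - 35901)/(1/(-38671 - 22734) + (-6431 + (-1584 - 8355))) = 8225/(1/(-61405) + (-6431 - 9939)) = 8225/(-1/61405 - 16370) = 8225/(-1005199851/61405) = 8225*(-61405/1005199851) = -505056125/1005199851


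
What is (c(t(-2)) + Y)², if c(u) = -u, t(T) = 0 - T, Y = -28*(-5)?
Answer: 19044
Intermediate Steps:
Y = 140
t(T) = -T
(c(t(-2)) + Y)² = (-(-1)*(-2) + 140)² = (-1*2 + 140)² = (-2 + 140)² = 138² = 19044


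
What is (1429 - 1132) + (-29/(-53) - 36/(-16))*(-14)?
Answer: 27331/106 ≈ 257.84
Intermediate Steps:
(1429 - 1132) + (-29/(-53) - 36/(-16))*(-14) = 297 + (-29*(-1/53) - 36*(-1/16))*(-14) = 297 + (29/53 + 9/4)*(-14) = 297 + (593/212)*(-14) = 297 - 4151/106 = 27331/106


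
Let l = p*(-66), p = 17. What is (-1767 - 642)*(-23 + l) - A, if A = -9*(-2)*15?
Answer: 2758035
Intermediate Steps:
l = -1122 (l = 17*(-66) = -1122)
A = 270 (A = 18*15 = 270)
(-1767 - 642)*(-23 + l) - A = (-1767 - 642)*(-23 - 1122) - 1*270 = -2409*(-1145) - 270 = 2758305 - 270 = 2758035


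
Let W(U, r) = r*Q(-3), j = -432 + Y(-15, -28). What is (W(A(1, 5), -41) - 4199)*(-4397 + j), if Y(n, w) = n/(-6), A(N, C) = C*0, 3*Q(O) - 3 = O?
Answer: 40532947/2 ≈ 2.0266e+7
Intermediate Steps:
Q(O) = 1 + O/3
A(N, C) = 0
Y(n, w) = -n/6 (Y(n, w) = n*(-⅙) = -n/6)
j = -859/2 (j = -432 - ⅙*(-15) = -432 + 5/2 = -859/2 ≈ -429.50)
W(U, r) = 0 (W(U, r) = r*(1 + (⅓)*(-3)) = r*(1 - 1) = r*0 = 0)
(W(A(1, 5), -41) - 4199)*(-4397 + j) = (0 - 4199)*(-4397 - 859/2) = -4199*(-9653/2) = 40532947/2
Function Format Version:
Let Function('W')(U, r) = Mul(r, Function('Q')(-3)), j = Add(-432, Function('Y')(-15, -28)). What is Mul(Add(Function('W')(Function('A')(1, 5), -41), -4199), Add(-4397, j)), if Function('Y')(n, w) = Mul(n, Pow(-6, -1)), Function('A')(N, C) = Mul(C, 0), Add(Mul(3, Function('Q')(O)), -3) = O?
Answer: Rational(40532947, 2) ≈ 2.0266e+7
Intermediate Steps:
Function('Q')(O) = Add(1, Mul(Rational(1, 3), O))
Function('A')(N, C) = 0
Function('Y')(n, w) = Mul(Rational(-1, 6), n) (Function('Y')(n, w) = Mul(n, Rational(-1, 6)) = Mul(Rational(-1, 6), n))
j = Rational(-859, 2) (j = Add(-432, Mul(Rational(-1, 6), -15)) = Add(-432, Rational(5, 2)) = Rational(-859, 2) ≈ -429.50)
Function('W')(U, r) = 0 (Function('W')(U, r) = Mul(r, Add(1, Mul(Rational(1, 3), -3))) = Mul(r, Add(1, -1)) = Mul(r, 0) = 0)
Mul(Add(Function('W')(Function('A')(1, 5), -41), -4199), Add(-4397, j)) = Mul(Add(0, -4199), Add(-4397, Rational(-859, 2))) = Mul(-4199, Rational(-9653, 2)) = Rational(40532947, 2)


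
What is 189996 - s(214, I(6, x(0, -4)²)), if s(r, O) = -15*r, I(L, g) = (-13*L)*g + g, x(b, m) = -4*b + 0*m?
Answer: 193206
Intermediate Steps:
x(b, m) = -4*b (x(b, m) = -4*b + 0 = -4*b)
I(L, g) = g - 13*L*g (I(L, g) = -13*L*g + g = g - 13*L*g)
189996 - s(214, I(6, x(0, -4)²)) = 189996 - (-15)*214 = 189996 - 1*(-3210) = 189996 + 3210 = 193206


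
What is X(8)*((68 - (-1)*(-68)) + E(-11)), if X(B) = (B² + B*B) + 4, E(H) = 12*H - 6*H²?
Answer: -113256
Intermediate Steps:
E(H) = -6*H² + 12*H
X(B) = 4 + 2*B² (X(B) = (B² + B²) + 4 = 2*B² + 4 = 4 + 2*B²)
X(8)*((68 - (-1)*(-68)) + E(-11)) = (4 + 2*8²)*((68 - (-1)*(-68)) + 6*(-11)*(2 - 1*(-11))) = (4 + 2*64)*((68 - 1*68) + 6*(-11)*(2 + 11)) = (4 + 128)*((68 - 68) + 6*(-11)*13) = 132*(0 - 858) = 132*(-858) = -113256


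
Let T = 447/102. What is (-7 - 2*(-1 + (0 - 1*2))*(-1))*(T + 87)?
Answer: -40391/34 ≈ -1188.0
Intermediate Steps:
T = 149/34 (T = 447*(1/102) = 149/34 ≈ 4.3824)
(-7 - 2*(-1 + (0 - 1*2))*(-1))*(T + 87) = (-7 - 2*(-1 + (0 - 1*2))*(-1))*(149/34 + 87) = (-7 - 2*(-1 + (0 - 2))*(-1))*(3107/34) = (-7 - 2*(-1 - 2)*(-1))*(3107/34) = (-7 - (-6)*(-1))*(3107/34) = (-7 - 2*3)*(3107/34) = (-7 - 6)*(3107/34) = -13*3107/34 = -40391/34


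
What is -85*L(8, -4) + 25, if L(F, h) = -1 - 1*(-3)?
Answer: -145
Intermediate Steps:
L(F, h) = 2 (L(F, h) = -1 + 3 = 2)
-85*L(8, -4) + 25 = -85*2 + 25 = -170 + 25 = -145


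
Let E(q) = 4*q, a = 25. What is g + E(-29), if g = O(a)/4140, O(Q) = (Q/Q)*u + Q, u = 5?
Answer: -16007/138 ≈ -115.99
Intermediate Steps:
O(Q) = 5 + Q (O(Q) = (Q/Q)*5 + Q = 1*5 + Q = 5 + Q)
g = 1/138 (g = (5 + 25)/4140 = 30*(1/4140) = 1/138 ≈ 0.0072464)
g + E(-29) = 1/138 + 4*(-29) = 1/138 - 116 = -16007/138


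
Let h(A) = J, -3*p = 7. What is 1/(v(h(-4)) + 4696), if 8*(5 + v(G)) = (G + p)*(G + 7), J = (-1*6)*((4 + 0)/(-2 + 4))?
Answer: 24/112799 ≈ 0.00021277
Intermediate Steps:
p = -7/3 (p = -⅓*7 = -7/3 ≈ -2.3333)
J = -12 (J = -24/2 = -6*2 = -12)
h(A) = -12
v(G) = -5 + (7 + G)*(-7/3 + G)/8 (v(G) = -5 + ((G - 7/3)*(G + 7))/8 = -5 + ((-7/3 + G)*(7 + G))/8 = -5 + ((7 + G)*(-7/3 + G))/8 = -5 + (7 + G)*(-7/3 + G)/8)
1/(v(h(-4)) + 4696) = 1/((-169/24 + (⅛)*(-12)² + (7/12)*(-12)) + 4696) = 1/((-169/24 + (⅛)*144 - 7) + 4696) = 1/((-169/24 + 18 - 7) + 4696) = 1/(95/24 + 4696) = 1/(112799/24) = 24/112799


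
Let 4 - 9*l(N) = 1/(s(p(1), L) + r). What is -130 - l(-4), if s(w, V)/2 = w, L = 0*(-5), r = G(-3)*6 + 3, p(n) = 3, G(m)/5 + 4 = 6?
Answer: -81005/621 ≈ -130.44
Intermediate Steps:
G(m) = 10 (G(m) = -20 + 5*6 = -20 + 30 = 10)
r = 63 (r = 10*6 + 3 = 60 + 3 = 63)
L = 0
s(w, V) = 2*w
l(N) = 275/621 (l(N) = 4/9 - 1/(9*(2*3 + 63)) = 4/9 - 1/(9*(6 + 63)) = 4/9 - 1/9/69 = 4/9 - 1/9*1/69 = 4/9 - 1/621 = 275/621)
-130 - l(-4) = -130 - 1*275/621 = -130 - 275/621 = -81005/621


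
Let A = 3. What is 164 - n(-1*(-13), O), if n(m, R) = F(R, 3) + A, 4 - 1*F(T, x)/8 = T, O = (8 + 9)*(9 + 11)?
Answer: 2849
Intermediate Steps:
O = 340 (O = 17*20 = 340)
F(T, x) = 32 - 8*T
n(m, R) = 35 - 8*R (n(m, R) = (32 - 8*R) + 3 = 35 - 8*R)
164 - n(-1*(-13), O) = 164 - (35 - 8*340) = 164 - (35 - 2720) = 164 - 1*(-2685) = 164 + 2685 = 2849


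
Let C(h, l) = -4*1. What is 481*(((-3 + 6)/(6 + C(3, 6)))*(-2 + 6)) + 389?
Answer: 3275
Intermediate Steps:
C(h, l) = -4
481*(((-3 + 6)/(6 + C(3, 6)))*(-2 + 6)) + 389 = 481*(((-3 + 6)/(6 - 4))*(-2 + 6)) + 389 = 481*((3/2)*4) + 389 = 481*6 + 389 = 2886 + 389 = 3275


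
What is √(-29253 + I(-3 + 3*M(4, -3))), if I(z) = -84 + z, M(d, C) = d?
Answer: 4*I*√1833 ≈ 171.25*I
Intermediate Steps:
√(-29253 + I(-3 + 3*M(4, -3))) = √(-29253 + (-84 + (-3 + 3*4))) = √(-29253 + (-84 + (-3 + 12))) = √(-29253 + (-84 + 9)) = √(-29253 - 75) = √(-29328) = 4*I*√1833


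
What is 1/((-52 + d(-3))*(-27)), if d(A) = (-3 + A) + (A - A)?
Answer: 1/1566 ≈ 0.00063857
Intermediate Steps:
d(A) = -3 + A (d(A) = (-3 + A) + 0 = -3 + A)
1/((-52 + d(-3))*(-27)) = 1/((-52 + (-3 - 3))*(-27)) = 1/((-52 - 6)*(-27)) = 1/(-58*(-27)) = 1/1566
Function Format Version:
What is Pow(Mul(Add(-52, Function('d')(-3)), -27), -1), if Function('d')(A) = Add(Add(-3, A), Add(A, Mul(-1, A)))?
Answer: Rational(1, 1566) ≈ 0.00063857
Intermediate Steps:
Function('d')(A) = Add(-3, A) (Function('d')(A) = Add(Add(-3, A), 0) = Add(-3, A))
Pow(Mul(Add(-52, Function('d')(-3)), -27), -1) = Pow(Mul(Add(-52, Add(-3, -3)), -27), -1) = Pow(Mul(Add(-52, -6), -27), -1) = Pow(Mul(-58, -27), -1) = Pow(1566, -1) = Rational(1, 1566)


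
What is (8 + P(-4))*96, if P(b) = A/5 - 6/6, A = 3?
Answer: 3648/5 ≈ 729.60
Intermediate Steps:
P(b) = -2/5 (P(b) = 3/5 - 6/6 = 3*(1/5) - 6*1/6 = 3/5 - 1 = -2/5)
(8 + P(-4))*96 = (8 - 2/5)*96 = (38/5)*96 = 3648/5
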